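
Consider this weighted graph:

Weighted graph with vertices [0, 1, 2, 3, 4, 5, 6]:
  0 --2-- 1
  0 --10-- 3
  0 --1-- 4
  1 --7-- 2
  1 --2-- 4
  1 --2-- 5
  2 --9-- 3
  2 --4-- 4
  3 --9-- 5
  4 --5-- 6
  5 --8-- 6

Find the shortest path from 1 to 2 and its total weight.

Using Dijkstra's algorithm from vertex 1:
Shortest path: 1 -> 4 -> 2
Total weight: 2 + 4 = 6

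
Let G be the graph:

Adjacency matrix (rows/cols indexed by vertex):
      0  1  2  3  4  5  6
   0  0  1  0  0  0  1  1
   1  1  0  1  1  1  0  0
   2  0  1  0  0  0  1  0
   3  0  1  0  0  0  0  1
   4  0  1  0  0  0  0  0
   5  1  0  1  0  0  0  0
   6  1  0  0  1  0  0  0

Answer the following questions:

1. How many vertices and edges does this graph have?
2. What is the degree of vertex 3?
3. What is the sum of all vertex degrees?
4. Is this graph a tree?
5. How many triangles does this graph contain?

Count: 7 vertices, 8 edges.
Vertex 3 has neighbors [1, 6], degree = 2.
Handshaking lemma: 2 * 8 = 16.
A tree on 7 vertices has 6 edges. This graph has 8 edges (2 extra). Not a tree.
Number of triangles = 0.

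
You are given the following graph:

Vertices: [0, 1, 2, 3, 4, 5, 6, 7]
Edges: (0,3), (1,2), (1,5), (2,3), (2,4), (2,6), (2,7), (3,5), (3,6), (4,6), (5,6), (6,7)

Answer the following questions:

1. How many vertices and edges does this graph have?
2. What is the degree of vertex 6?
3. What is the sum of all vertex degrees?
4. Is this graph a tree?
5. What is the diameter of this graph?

Count: 8 vertices, 12 edges.
Vertex 6 has neighbors [2, 3, 4, 5, 7], degree = 5.
Handshaking lemma: 2 * 12 = 24.
A tree on 8 vertices has 7 edges. This graph has 12 edges (5 extra). Not a tree.
Diameter (longest shortest path) = 3.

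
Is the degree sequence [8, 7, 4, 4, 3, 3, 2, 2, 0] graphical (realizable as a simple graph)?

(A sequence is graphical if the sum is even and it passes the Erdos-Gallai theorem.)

Sum of degrees = 33. Sum is odd, so the sequence is NOT graphical.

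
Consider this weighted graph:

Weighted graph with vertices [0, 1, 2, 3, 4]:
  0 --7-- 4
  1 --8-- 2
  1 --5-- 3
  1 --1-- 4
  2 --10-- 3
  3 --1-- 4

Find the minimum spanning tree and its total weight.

Applying Kruskal's algorithm (sort edges by weight, add if no cycle):
  Add (1,4) w=1
  Add (3,4) w=1
  Skip (1,3) w=5 (creates cycle)
  Add (0,4) w=7
  Add (1,2) w=8
  Skip (2,3) w=10 (creates cycle)
MST weight = 17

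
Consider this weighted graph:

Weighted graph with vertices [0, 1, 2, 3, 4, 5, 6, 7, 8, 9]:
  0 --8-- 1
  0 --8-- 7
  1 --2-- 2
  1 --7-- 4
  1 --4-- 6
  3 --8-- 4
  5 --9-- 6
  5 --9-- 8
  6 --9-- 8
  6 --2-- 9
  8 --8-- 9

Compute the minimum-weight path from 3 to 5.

Using Dijkstra's algorithm from vertex 3:
Shortest path: 3 -> 4 -> 1 -> 6 -> 5
Total weight: 8 + 7 + 4 + 9 = 28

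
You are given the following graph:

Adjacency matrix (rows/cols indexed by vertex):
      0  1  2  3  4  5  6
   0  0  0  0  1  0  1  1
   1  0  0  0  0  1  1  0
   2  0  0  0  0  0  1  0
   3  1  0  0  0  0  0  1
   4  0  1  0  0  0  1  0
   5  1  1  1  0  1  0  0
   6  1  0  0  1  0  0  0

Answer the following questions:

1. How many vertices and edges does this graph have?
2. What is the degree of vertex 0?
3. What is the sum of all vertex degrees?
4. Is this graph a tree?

Count: 7 vertices, 8 edges.
Vertex 0 has neighbors [3, 5, 6], degree = 3.
Handshaking lemma: 2 * 8 = 16.
A tree on 7 vertices has 6 edges. This graph has 8 edges (2 extra). Not a tree.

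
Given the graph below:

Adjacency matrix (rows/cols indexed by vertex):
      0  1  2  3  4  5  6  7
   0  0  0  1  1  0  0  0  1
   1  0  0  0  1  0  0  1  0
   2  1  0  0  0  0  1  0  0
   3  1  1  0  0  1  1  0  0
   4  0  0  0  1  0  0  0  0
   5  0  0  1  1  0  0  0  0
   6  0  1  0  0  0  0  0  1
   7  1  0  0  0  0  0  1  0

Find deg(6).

Vertex 6 has neighbors [1, 7], so deg(6) = 2.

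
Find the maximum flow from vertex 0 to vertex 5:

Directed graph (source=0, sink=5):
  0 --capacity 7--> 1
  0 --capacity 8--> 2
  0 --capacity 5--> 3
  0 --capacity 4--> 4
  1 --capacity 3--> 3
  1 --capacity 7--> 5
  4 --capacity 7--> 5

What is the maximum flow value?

Computing max flow:
  Flow on (0->1): 7/7
  Flow on (0->4): 4/4
  Flow on (1->5): 7/7
  Flow on (4->5): 4/7
Maximum flow = 11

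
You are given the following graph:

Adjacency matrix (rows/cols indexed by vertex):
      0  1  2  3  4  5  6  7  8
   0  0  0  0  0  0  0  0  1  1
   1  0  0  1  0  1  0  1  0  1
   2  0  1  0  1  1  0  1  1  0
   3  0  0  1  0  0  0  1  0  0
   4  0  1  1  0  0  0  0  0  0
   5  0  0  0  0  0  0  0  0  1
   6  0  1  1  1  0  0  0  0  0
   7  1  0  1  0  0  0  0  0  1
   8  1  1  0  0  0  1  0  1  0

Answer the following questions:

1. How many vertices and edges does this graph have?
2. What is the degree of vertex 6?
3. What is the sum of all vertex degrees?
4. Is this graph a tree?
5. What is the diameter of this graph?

Count: 9 vertices, 13 edges.
Vertex 6 has neighbors [1, 2, 3], degree = 3.
Handshaking lemma: 2 * 13 = 26.
A tree on 9 vertices has 8 edges. This graph has 13 edges (5 extra). Not a tree.
Diameter (longest shortest path) = 4.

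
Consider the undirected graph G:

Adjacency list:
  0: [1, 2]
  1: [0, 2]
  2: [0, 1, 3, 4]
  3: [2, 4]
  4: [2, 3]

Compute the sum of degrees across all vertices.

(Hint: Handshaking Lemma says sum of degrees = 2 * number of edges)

Count edges: 6 edges.
By Handshaking Lemma: sum of degrees = 2 * 6 = 12.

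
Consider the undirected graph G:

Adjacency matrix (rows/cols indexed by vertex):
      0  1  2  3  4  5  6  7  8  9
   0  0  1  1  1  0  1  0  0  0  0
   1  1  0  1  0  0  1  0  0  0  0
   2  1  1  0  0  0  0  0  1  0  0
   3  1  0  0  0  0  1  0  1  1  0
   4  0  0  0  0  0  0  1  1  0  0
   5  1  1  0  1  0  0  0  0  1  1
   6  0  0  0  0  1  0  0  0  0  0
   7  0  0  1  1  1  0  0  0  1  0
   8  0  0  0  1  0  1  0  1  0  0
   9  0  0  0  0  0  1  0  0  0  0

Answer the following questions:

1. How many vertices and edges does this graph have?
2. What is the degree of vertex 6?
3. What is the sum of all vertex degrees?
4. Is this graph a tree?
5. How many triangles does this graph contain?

Count: 10 vertices, 15 edges.
Vertex 6 has neighbors [4], degree = 1.
Handshaking lemma: 2 * 15 = 30.
A tree on 10 vertices has 9 edges. This graph has 15 edges (6 extra). Not a tree.
Number of triangles = 5.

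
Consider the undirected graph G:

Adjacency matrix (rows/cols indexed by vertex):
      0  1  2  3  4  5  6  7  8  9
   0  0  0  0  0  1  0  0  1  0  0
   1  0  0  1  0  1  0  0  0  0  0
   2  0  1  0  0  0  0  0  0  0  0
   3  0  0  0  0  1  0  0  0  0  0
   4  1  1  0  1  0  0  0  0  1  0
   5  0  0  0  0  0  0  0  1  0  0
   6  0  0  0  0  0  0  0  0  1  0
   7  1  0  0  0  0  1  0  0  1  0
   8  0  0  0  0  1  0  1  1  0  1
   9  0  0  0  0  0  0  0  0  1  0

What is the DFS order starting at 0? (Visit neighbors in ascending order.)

DFS from vertex 0 (neighbors processed in ascending order):
Visit order: 0, 4, 1, 2, 3, 8, 6, 7, 5, 9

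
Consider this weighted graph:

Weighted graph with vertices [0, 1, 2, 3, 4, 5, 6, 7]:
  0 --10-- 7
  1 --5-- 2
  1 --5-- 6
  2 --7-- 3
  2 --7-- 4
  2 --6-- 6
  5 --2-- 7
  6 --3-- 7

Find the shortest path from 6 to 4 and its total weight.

Using Dijkstra's algorithm from vertex 6:
Shortest path: 6 -> 2 -> 4
Total weight: 6 + 7 = 13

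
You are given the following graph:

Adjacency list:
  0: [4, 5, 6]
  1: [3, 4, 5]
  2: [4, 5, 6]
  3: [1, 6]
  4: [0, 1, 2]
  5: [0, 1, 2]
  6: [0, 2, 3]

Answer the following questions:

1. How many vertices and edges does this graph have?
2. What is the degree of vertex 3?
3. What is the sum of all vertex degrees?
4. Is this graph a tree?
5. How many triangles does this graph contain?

Count: 7 vertices, 10 edges.
Vertex 3 has neighbors [1, 6], degree = 2.
Handshaking lemma: 2 * 10 = 20.
A tree on 7 vertices has 6 edges. This graph has 10 edges (4 extra). Not a tree.
Number of triangles = 0.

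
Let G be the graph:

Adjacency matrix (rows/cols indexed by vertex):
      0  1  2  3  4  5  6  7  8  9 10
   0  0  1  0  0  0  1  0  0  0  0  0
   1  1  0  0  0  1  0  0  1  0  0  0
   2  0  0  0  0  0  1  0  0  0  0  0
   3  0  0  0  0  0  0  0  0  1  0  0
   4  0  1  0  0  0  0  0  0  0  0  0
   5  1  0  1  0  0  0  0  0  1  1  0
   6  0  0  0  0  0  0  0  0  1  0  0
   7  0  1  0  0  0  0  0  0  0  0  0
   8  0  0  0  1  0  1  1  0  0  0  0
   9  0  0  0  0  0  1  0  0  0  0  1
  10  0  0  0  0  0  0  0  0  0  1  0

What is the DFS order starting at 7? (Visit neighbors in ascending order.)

DFS from vertex 7 (neighbors processed in ascending order):
Visit order: 7, 1, 0, 5, 2, 8, 3, 6, 9, 10, 4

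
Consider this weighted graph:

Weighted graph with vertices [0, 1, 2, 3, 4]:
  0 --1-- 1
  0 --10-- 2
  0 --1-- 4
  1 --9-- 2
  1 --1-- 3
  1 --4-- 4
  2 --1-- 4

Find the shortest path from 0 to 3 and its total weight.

Using Dijkstra's algorithm from vertex 0:
Shortest path: 0 -> 1 -> 3
Total weight: 1 + 1 = 2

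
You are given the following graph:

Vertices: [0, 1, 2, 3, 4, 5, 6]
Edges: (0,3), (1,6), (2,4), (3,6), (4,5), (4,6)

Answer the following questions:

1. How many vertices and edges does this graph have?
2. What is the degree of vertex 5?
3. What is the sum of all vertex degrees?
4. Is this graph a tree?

Count: 7 vertices, 6 edges.
Vertex 5 has neighbors [4], degree = 1.
Handshaking lemma: 2 * 6 = 12.
A graph is a tree iff it is connected and has exactly n-1 edges. This graph is connected (all 7 vertices in one component) and has 7-1 = 6 edges. It is a tree.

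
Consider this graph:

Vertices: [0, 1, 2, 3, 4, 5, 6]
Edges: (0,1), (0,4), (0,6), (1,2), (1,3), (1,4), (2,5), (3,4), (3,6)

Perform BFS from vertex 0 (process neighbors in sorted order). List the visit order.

BFS from vertex 0 (neighbors processed in ascending order):
Visit order: 0, 1, 4, 6, 2, 3, 5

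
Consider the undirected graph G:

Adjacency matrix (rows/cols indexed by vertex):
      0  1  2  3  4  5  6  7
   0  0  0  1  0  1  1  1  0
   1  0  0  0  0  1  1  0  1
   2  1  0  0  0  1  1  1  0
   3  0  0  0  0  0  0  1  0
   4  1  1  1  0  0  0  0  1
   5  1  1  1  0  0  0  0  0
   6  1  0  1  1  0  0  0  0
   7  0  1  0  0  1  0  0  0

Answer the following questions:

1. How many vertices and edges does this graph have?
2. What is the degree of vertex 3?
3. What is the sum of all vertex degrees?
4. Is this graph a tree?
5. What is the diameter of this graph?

Count: 8 vertices, 12 edges.
Vertex 3 has neighbors [6], degree = 1.
Handshaking lemma: 2 * 12 = 24.
A tree on 8 vertices has 7 edges. This graph has 12 edges (5 extra). Not a tree.
Diameter (longest shortest path) = 4.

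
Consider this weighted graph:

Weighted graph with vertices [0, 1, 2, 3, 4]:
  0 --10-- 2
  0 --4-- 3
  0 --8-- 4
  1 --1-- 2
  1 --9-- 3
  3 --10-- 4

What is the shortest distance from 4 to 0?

Using Dijkstra's algorithm from vertex 4:
Shortest path: 4 -> 0
Total weight: 8 = 8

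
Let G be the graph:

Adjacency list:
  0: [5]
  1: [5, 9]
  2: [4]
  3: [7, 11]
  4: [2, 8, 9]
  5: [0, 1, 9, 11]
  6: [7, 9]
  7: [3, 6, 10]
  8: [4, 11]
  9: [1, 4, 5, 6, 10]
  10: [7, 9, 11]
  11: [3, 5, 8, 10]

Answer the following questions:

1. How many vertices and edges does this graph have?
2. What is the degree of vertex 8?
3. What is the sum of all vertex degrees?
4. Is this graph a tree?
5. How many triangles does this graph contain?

Count: 12 vertices, 16 edges.
Vertex 8 has neighbors [4, 11], degree = 2.
Handshaking lemma: 2 * 16 = 32.
A tree on 12 vertices has 11 edges. This graph has 16 edges (5 extra). Not a tree.
Number of triangles = 1.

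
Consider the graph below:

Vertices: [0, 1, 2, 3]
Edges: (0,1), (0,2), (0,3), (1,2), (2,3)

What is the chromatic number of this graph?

The graph has a maximum clique of size 3 (lower bound on chromatic number).
A valid 3-coloring: {0: 0, 1: 2, 2: 1, 3: 2}.
Chromatic number = 3.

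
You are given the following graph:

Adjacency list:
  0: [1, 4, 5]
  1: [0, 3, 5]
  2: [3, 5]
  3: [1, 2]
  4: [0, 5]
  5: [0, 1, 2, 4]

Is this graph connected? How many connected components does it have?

Checking connectivity: the graph has 1 connected component(s).
All vertices are reachable from each other. The graph IS connected.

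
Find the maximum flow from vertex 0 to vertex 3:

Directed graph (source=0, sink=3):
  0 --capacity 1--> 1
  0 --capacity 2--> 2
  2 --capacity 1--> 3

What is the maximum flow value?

Computing max flow:
  Flow on (0->2): 1/2
  Flow on (2->3): 1/1
Maximum flow = 1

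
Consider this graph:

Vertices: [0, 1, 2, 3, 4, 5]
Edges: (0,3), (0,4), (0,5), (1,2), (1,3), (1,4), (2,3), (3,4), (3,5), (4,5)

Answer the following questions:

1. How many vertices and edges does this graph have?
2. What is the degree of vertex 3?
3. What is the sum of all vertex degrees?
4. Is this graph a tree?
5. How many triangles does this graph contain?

Count: 6 vertices, 10 edges.
Vertex 3 has neighbors [0, 1, 2, 4, 5], degree = 5.
Handshaking lemma: 2 * 10 = 20.
A tree on 6 vertices has 5 edges. This graph has 10 edges (5 extra). Not a tree.
Number of triangles = 6.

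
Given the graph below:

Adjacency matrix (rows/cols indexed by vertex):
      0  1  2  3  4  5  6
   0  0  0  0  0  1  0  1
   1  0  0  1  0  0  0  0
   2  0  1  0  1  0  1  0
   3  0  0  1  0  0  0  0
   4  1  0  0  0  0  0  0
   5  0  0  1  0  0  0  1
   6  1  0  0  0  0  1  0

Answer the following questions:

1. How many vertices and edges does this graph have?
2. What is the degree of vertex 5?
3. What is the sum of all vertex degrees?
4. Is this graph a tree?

Count: 7 vertices, 6 edges.
Vertex 5 has neighbors [2, 6], degree = 2.
Handshaking lemma: 2 * 6 = 12.
A graph is a tree iff it is connected and has exactly n-1 edges. This graph is connected (all 7 vertices in one component) and has 7-1 = 6 edges. It is a tree.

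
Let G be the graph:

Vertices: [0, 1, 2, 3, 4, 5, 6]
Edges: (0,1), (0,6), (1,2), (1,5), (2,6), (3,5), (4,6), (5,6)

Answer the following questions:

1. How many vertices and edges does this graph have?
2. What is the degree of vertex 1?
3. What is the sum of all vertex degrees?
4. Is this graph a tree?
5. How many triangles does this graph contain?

Count: 7 vertices, 8 edges.
Vertex 1 has neighbors [0, 2, 5], degree = 3.
Handshaking lemma: 2 * 8 = 16.
A tree on 7 vertices has 6 edges. This graph has 8 edges (2 extra). Not a tree.
Number of triangles = 0.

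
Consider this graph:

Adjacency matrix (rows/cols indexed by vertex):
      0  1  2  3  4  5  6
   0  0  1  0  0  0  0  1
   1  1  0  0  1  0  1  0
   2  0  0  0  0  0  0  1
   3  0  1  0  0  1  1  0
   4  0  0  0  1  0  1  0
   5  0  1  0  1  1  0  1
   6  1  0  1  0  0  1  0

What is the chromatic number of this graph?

The graph has a maximum clique of size 3 (lower bound on chromatic number).
A valid 3-coloring: {0: 0, 1: 1, 2: 0, 3: 2, 4: 1, 5: 0, 6: 1}.
Chromatic number = 3.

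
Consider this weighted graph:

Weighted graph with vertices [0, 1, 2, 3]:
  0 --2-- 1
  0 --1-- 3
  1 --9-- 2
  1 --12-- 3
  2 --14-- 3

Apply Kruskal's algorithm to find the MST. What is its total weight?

Applying Kruskal's algorithm (sort edges by weight, add if no cycle):
  Add (0,3) w=1
  Add (0,1) w=2
  Add (1,2) w=9
  Skip (1,3) w=12 (creates cycle)
  Skip (2,3) w=14 (creates cycle)
MST weight = 12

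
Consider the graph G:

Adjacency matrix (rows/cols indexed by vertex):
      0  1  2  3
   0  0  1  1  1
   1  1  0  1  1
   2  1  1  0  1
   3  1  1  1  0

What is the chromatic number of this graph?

The graph has a maximum clique of size 4 (lower bound on chromatic number).
A valid 4-coloring: {0: 0, 1: 1, 2: 2, 3: 3}.
Chromatic number = 4.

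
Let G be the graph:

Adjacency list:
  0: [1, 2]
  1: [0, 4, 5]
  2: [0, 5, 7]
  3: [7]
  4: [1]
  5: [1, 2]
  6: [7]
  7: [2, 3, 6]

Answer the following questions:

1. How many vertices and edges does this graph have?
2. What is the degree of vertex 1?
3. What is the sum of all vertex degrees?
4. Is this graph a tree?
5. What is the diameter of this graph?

Count: 8 vertices, 8 edges.
Vertex 1 has neighbors [0, 4, 5], degree = 3.
Handshaking lemma: 2 * 8 = 16.
A tree on 8 vertices has 7 edges. This graph has 8 edges (1 extra). Not a tree.
Diameter (longest shortest path) = 5.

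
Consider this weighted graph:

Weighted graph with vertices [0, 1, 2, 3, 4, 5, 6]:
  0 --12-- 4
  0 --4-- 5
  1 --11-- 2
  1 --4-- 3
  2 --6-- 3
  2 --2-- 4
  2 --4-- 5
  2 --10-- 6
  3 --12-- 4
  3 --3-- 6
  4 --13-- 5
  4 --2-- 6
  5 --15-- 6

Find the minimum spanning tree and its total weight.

Applying Kruskal's algorithm (sort edges by weight, add if no cycle):
  Add (2,4) w=2
  Add (4,6) w=2
  Add (3,6) w=3
  Add (0,5) w=4
  Add (1,3) w=4
  Add (2,5) w=4
  Skip (2,3) w=6 (creates cycle)
  Skip (2,6) w=10 (creates cycle)
  Skip (1,2) w=11 (creates cycle)
  Skip (0,4) w=12 (creates cycle)
  Skip (3,4) w=12 (creates cycle)
  Skip (4,5) w=13 (creates cycle)
  Skip (5,6) w=15 (creates cycle)
MST weight = 19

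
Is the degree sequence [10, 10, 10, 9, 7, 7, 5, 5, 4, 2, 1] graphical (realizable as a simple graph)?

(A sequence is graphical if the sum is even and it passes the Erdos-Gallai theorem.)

Sum of degrees = 70. Sum is even but fails Erdos-Gallai. The sequence is NOT graphical.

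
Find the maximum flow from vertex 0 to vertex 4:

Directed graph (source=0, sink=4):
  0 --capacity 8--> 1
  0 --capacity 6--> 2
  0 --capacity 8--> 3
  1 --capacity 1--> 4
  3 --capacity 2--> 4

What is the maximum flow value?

Computing max flow:
  Flow on (0->1): 1/8
  Flow on (0->3): 2/8
  Flow on (1->4): 1/1
  Flow on (3->4): 2/2
Maximum flow = 3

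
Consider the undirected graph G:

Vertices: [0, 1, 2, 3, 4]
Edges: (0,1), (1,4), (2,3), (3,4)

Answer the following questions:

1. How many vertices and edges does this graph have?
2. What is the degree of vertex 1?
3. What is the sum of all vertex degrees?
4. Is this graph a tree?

Count: 5 vertices, 4 edges.
Vertex 1 has neighbors [0, 4], degree = 2.
Handshaking lemma: 2 * 4 = 8.
A graph is a tree iff it is connected and has exactly n-1 edges. This graph is connected (all 5 vertices in one component) and has 5-1 = 4 edges. It is a tree.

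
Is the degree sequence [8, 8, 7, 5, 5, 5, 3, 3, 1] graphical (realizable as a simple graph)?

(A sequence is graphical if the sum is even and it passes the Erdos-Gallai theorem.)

Sum of degrees = 45. Sum is odd, so the sequence is NOT graphical.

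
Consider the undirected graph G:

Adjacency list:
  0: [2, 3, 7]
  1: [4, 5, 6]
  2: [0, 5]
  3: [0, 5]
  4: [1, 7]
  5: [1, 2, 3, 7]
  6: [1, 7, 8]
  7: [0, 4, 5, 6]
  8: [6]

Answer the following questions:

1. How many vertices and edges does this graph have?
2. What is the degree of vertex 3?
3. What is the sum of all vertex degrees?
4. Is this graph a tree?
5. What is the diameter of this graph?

Count: 9 vertices, 12 edges.
Vertex 3 has neighbors [0, 5], degree = 2.
Handshaking lemma: 2 * 12 = 24.
A tree on 9 vertices has 8 edges. This graph has 12 edges (4 extra). Not a tree.
Diameter (longest shortest path) = 4.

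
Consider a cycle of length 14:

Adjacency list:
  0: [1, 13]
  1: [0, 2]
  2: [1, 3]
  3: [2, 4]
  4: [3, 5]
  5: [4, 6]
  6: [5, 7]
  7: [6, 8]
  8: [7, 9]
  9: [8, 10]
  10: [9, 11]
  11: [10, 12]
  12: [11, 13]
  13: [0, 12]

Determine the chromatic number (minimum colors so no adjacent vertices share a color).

This is an even cycle (C_14). Even cycles are bipartite.
Chromatic number = 2.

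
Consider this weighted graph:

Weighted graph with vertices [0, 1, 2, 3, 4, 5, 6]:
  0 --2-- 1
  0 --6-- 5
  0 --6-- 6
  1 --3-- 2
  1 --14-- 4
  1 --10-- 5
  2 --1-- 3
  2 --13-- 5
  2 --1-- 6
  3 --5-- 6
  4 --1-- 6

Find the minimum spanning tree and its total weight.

Applying Kruskal's algorithm (sort edges by weight, add if no cycle):
  Add (2,3) w=1
  Add (2,6) w=1
  Add (4,6) w=1
  Add (0,1) w=2
  Add (1,2) w=3
  Skip (3,6) w=5 (creates cycle)
  Add (0,5) w=6
  Skip (0,6) w=6 (creates cycle)
  Skip (1,5) w=10 (creates cycle)
  Skip (2,5) w=13 (creates cycle)
  Skip (1,4) w=14 (creates cycle)
MST weight = 14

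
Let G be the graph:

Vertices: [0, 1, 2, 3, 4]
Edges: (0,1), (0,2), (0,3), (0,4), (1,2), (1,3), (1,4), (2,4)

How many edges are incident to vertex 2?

Vertex 2 has neighbors [0, 1, 4], so deg(2) = 3.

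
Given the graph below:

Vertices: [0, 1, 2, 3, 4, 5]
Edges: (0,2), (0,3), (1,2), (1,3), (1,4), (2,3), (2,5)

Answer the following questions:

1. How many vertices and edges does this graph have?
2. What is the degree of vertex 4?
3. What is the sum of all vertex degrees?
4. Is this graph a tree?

Count: 6 vertices, 7 edges.
Vertex 4 has neighbors [1], degree = 1.
Handshaking lemma: 2 * 7 = 14.
A tree on 6 vertices has 5 edges. This graph has 7 edges (2 extra). Not a tree.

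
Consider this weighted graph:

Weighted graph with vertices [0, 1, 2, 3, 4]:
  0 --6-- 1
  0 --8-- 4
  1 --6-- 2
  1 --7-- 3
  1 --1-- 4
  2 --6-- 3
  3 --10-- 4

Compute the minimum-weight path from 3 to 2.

Using Dijkstra's algorithm from vertex 3:
Shortest path: 3 -> 2
Total weight: 6 = 6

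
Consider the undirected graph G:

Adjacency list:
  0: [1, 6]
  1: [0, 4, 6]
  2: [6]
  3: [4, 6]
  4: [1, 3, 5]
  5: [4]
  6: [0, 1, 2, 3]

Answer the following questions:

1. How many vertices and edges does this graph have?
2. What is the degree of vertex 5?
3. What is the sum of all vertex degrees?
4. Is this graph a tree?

Count: 7 vertices, 8 edges.
Vertex 5 has neighbors [4], degree = 1.
Handshaking lemma: 2 * 8 = 16.
A tree on 7 vertices has 6 edges. This graph has 8 edges (2 extra). Not a tree.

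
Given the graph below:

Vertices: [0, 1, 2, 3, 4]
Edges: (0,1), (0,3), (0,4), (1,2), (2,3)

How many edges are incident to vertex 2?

Vertex 2 has neighbors [1, 3], so deg(2) = 2.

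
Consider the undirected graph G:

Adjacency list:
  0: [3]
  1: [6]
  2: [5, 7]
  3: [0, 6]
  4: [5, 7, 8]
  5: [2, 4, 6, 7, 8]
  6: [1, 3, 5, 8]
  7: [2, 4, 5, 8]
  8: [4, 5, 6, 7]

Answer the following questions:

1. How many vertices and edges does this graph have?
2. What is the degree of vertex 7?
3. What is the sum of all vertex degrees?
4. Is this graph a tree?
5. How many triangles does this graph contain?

Count: 9 vertices, 13 edges.
Vertex 7 has neighbors [2, 4, 5, 8], degree = 4.
Handshaking lemma: 2 * 13 = 26.
A tree on 9 vertices has 8 edges. This graph has 13 edges (5 extra). Not a tree.
Number of triangles = 6.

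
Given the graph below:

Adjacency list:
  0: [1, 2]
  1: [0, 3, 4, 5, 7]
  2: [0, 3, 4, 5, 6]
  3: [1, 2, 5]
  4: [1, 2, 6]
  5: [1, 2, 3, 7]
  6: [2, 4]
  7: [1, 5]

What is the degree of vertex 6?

Vertex 6 has neighbors [2, 4], so deg(6) = 2.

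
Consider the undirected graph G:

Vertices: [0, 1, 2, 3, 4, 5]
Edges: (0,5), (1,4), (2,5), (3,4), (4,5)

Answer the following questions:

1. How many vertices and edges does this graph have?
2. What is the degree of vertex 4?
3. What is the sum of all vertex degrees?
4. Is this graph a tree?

Count: 6 vertices, 5 edges.
Vertex 4 has neighbors [1, 3, 5], degree = 3.
Handshaking lemma: 2 * 5 = 10.
A graph is a tree iff it is connected and has exactly n-1 edges. This graph is connected (all 6 vertices in one component) and has 6-1 = 5 edges. It is a tree.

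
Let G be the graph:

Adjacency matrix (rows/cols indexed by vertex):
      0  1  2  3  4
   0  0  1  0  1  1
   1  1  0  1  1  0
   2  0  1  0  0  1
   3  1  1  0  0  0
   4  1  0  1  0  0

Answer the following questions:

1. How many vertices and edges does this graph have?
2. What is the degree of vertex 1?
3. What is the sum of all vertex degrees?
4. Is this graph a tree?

Count: 5 vertices, 6 edges.
Vertex 1 has neighbors [0, 2, 3], degree = 3.
Handshaking lemma: 2 * 6 = 12.
A tree on 5 vertices has 4 edges. This graph has 6 edges (2 extra). Not a tree.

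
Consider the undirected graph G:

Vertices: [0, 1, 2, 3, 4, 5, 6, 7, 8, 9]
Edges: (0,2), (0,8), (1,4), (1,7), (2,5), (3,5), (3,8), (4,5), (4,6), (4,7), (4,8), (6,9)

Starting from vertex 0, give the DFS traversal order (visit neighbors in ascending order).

DFS from vertex 0 (neighbors processed in ascending order):
Visit order: 0, 2, 5, 3, 8, 4, 1, 7, 6, 9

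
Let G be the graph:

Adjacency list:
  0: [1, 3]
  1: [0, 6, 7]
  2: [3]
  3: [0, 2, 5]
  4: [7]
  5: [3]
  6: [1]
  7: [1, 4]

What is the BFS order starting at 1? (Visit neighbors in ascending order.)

BFS from vertex 1 (neighbors processed in ascending order):
Visit order: 1, 0, 6, 7, 3, 4, 2, 5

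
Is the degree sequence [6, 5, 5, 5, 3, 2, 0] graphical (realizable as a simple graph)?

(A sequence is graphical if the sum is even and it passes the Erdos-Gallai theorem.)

Sum of degrees = 26. Sum is even but fails Erdos-Gallai. The sequence is NOT graphical.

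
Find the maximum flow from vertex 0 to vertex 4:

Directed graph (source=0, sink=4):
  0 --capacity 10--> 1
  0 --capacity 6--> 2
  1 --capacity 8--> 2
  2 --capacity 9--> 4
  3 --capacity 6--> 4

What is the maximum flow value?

Computing max flow:
  Flow on (0->1): 8/10
  Flow on (0->2): 1/6
  Flow on (1->2): 8/8
  Flow on (2->4): 9/9
Maximum flow = 9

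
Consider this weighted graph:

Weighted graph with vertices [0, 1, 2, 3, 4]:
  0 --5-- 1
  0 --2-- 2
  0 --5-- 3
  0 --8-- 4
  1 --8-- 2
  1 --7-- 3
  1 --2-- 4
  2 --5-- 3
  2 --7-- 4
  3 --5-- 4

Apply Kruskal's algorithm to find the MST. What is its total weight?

Applying Kruskal's algorithm (sort edges by weight, add if no cycle):
  Add (0,2) w=2
  Add (1,4) w=2
  Add (0,3) w=5
  Add (0,1) w=5
  Skip (2,3) w=5 (creates cycle)
  Skip (3,4) w=5 (creates cycle)
  Skip (1,3) w=7 (creates cycle)
  Skip (2,4) w=7 (creates cycle)
  Skip (0,4) w=8 (creates cycle)
  Skip (1,2) w=8 (creates cycle)
MST weight = 14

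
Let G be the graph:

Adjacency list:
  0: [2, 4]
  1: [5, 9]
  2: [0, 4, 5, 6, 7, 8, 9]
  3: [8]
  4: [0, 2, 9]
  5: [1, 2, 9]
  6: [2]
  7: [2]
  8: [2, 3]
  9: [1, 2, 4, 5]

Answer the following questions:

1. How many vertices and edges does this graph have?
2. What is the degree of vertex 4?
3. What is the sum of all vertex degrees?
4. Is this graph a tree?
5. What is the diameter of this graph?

Count: 10 vertices, 13 edges.
Vertex 4 has neighbors [0, 2, 9], degree = 3.
Handshaking lemma: 2 * 13 = 26.
A tree on 10 vertices has 9 edges. This graph has 13 edges (4 extra). Not a tree.
Diameter (longest shortest path) = 4.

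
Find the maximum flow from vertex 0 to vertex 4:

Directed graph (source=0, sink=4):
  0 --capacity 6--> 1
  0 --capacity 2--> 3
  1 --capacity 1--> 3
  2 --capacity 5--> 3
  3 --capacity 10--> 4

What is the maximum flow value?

Computing max flow:
  Flow on (0->1): 1/6
  Flow on (0->3): 2/2
  Flow on (1->3): 1/1
  Flow on (3->4): 3/10
Maximum flow = 3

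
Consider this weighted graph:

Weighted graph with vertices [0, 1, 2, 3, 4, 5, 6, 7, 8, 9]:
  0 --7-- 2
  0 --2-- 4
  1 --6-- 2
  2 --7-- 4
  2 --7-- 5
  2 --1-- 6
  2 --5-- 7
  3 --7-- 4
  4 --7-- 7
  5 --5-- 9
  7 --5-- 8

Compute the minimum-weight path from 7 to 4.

Using Dijkstra's algorithm from vertex 7:
Shortest path: 7 -> 4
Total weight: 7 = 7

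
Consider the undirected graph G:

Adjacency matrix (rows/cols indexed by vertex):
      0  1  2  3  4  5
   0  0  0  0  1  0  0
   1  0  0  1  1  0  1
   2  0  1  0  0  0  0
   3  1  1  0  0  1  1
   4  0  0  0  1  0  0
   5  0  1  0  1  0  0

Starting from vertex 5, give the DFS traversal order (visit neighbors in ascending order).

DFS from vertex 5 (neighbors processed in ascending order):
Visit order: 5, 1, 2, 3, 0, 4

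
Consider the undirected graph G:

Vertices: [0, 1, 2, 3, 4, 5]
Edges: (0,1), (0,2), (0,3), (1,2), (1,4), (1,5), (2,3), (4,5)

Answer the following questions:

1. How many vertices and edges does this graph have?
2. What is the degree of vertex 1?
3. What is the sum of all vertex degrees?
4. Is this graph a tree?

Count: 6 vertices, 8 edges.
Vertex 1 has neighbors [0, 2, 4, 5], degree = 4.
Handshaking lemma: 2 * 8 = 16.
A tree on 6 vertices has 5 edges. This graph has 8 edges (3 extra). Not a tree.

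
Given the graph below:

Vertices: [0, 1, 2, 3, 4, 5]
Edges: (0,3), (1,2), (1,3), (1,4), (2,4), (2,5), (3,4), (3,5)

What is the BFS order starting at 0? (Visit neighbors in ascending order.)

BFS from vertex 0 (neighbors processed in ascending order):
Visit order: 0, 3, 1, 4, 5, 2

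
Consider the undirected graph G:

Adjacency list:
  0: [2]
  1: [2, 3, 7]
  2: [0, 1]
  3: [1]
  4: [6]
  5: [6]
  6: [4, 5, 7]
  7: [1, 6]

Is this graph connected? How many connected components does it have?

Checking connectivity: the graph has 1 connected component(s).
All vertices are reachable from each other. The graph IS connected.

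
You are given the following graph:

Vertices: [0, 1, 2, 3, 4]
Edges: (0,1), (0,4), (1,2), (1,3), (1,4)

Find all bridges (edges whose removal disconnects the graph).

A bridge is an edge whose removal increases the number of connected components.
Bridges found: (1,2), (1,3)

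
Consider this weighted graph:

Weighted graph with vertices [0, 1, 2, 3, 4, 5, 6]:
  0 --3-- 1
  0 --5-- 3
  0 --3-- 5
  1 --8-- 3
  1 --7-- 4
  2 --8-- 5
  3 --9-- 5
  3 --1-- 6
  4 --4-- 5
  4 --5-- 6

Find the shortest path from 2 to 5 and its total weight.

Using Dijkstra's algorithm from vertex 2:
Shortest path: 2 -> 5
Total weight: 8 = 8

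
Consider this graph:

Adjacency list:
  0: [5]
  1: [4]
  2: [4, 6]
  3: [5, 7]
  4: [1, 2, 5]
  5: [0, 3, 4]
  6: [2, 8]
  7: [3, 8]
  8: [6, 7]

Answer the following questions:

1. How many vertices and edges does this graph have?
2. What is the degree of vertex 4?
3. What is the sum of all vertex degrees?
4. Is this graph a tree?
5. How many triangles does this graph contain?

Count: 9 vertices, 9 edges.
Vertex 4 has neighbors [1, 2, 5], degree = 3.
Handshaking lemma: 2 * 9 = 18.
A tree on 9 vertices has 8 edges. This graph has 9 edges (1 extra). Not a tree.
Number of triangles = 0.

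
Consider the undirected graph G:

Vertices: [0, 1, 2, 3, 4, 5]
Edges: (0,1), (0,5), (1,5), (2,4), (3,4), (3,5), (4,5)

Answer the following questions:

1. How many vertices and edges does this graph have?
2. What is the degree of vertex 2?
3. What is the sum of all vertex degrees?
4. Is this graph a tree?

Count: 6 vertices, 7 edges.
Vertex 2 has neighbors [4], degree = 1.
Handshaking lemma: 2 * 7 = 14.
A tree on 6 vertices has 5 edges. This graph has 7 edges (2 extra). Not a tree.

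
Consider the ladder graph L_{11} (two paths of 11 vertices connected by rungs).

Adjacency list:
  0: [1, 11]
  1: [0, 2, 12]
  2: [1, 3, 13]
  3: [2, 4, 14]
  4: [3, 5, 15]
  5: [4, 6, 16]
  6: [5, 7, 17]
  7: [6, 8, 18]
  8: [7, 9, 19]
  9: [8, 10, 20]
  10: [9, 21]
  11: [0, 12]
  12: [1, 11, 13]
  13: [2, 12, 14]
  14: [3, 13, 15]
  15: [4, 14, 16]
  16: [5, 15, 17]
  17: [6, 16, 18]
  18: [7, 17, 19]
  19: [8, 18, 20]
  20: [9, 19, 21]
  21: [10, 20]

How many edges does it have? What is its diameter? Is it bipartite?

Ladder graph L_{11}: 11 rungs + 2 * (11-1) path edges = 11 + 20 = 31 edges.
Diameter = 11.
Ladder graphs are bipartite (alternating coloring along each path).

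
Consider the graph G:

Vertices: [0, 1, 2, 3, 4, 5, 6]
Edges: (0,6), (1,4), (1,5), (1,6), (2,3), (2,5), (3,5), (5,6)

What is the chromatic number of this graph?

The graph has a maximum clique of size 3 (lower bound on chromatic number).
A valid 3-coloring: {0: 0, 1: 1, 2: 1, 3: 2, 4: 0, 5: 0, 6: 2}.
Chromatic number = 3.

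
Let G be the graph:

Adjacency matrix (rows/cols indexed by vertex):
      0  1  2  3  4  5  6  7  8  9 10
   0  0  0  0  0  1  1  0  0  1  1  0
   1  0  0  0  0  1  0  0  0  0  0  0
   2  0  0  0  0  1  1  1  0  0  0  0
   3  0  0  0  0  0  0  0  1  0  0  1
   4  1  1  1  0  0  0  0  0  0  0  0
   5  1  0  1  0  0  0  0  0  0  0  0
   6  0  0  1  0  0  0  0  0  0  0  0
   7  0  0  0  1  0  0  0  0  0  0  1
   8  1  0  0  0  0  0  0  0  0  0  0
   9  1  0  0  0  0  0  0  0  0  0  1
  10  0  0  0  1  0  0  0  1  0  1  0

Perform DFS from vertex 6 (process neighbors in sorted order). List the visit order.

DFS from vertex 6 (neighbors processed in ascending order):
Visit order: 6, 2, 4, 0, 5, 8, 9, 10, 3, 7, 1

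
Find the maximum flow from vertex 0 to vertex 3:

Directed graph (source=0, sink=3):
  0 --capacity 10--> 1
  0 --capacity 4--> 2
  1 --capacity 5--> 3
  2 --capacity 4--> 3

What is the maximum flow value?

Computing max flow:
  Flow on (0->1): 5/10
  Flow on (0->2): 4/4
  Flow on (1->3): 5/5
  Flow on (2->3): 4/4
Maximum flow = 9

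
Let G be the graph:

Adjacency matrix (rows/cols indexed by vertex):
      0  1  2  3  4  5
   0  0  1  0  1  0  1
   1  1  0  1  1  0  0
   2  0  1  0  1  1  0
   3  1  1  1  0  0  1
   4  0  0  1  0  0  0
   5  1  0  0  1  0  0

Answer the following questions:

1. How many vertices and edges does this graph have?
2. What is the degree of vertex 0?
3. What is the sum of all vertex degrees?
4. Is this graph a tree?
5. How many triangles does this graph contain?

Count: 6 vertices, 8 edges.
Vertex 0 has neighbors [1, 3, 5], degree = 3.
Handshaking lemma: 2 * 8 = 16.
A tree on 6 vertices has 5 edges. This graph has 8 edges (3 extra). Not a tree.
Number of triangles = 3.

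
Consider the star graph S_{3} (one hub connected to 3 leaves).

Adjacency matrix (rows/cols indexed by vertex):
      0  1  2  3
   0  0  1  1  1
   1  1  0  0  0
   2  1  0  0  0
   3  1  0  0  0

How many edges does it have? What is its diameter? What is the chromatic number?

Star graph S_{3}: the hub connects to all 3 leaves.
Edges = 3.
Diameter = 2 (any leaf to hub is 1, leaf to leaf through hub is 2).
Star graphs are bipartite (hub vs leaves), so chromatic number = 2.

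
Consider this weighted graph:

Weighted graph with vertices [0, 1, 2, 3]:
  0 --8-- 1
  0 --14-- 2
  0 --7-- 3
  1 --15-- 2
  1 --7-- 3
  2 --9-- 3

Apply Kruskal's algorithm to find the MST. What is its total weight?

Applying Kruskal's algorithm (sort edges by weight, add if no cycle):
  Add (0,3) w=7
  Add (1,3) w=7
  Skip (0,1) w=8 (creates cycle)
  Add (2,3) w=9
  Skip (0,2) w=14 (creates cycle)
  Skip (1,2) w=15 (creates cycle)
MST weight = 23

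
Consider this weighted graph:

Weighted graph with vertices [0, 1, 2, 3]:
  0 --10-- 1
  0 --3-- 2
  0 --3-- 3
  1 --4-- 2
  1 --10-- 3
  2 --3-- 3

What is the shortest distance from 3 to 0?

Using Dijkstra's algorithm from vertex 3:
Shortest path: 3 -> 0
Total weight: 3 = 3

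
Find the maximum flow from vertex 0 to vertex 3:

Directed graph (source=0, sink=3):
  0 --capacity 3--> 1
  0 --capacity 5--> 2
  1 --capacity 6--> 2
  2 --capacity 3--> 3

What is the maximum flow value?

Computing max flow:
  Flow on (0->1): 3/3
  Flow on (1->2): 3/6
  Flow on (2->3): 3/3
Maximum flow = 3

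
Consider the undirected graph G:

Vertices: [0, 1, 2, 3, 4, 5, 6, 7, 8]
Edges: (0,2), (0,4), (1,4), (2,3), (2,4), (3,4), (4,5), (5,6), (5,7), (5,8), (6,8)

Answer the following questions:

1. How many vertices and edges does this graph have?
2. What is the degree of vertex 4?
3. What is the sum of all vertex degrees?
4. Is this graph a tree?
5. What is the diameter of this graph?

Count: 9 vertices, 11 edges.
Vertex 4 has neighbors [0, 1, 2, 3, 5], degree = 5.
Handshaking lemma: 2 * 11 = 22.
A tree on 9 vertices has 8 edges. This graph has 11 edges (3 extra). Not a tree.
Diameter (longest shortest path) = 3.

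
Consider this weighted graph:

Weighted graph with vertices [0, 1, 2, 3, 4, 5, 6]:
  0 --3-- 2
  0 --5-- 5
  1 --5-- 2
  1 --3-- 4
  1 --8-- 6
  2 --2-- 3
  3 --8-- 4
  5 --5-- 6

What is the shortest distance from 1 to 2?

Using Dijkstra's algorithm from vertex 1:
Shortest path: 1 -> 2
Total weight: 5 = 5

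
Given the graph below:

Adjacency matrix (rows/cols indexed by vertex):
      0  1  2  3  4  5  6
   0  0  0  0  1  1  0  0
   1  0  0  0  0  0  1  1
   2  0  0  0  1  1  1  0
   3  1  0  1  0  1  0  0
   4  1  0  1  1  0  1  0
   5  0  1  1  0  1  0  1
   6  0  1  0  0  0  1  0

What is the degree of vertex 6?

Vertex 6 has neighbors [1, 5], so deg(6) = 2.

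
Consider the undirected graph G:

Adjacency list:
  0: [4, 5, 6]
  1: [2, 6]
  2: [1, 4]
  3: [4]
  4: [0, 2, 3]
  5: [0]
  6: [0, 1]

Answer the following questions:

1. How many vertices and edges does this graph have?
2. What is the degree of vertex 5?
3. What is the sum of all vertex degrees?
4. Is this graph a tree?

Count: 7 vertices, 7 edges.
Vertex 5 has neighbors [0], degree = 1.
Handshaking lemma: 2 * 7 = 14.
A tree on 7 vertices has 6 edges. This graph has 7 edges (1 extra). Not a tree.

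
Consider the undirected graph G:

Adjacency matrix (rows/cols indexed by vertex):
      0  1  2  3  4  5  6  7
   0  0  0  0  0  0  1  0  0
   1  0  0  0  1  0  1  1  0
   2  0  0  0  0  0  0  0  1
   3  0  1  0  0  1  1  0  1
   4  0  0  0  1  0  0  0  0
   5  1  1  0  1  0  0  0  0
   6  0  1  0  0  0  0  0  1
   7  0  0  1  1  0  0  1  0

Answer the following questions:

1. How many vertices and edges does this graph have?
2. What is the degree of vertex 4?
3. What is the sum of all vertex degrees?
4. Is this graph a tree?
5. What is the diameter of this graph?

Count: 8 vertices, 9 edges.
Vertex 4 has neighbors [3], degree = 1.
Handshaking lemma: 2 * 9 = 18.
A tree on 8 vertices has 7 edges. This graph has 9 edges (2 extra). Not a tree.
Diameter (longest shortest path) = 4.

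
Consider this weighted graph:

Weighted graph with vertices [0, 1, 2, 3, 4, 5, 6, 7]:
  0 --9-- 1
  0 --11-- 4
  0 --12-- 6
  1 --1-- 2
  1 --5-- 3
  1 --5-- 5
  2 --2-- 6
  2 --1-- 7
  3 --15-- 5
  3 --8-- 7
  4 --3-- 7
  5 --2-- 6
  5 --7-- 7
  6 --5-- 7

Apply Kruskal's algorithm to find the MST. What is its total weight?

Applying Kruskal's algorithm (sort edges by weight, add if no cycle):
  Add (1,2) w=1
  Add (2,7) w=1
  Add (2,6) w=2
  Add (5,6) w=2
  Add (4,7) w=3
  Add (1,3) w=5
  Skip (1,5) w=5 (creates cycle)
  Skip (6,7) w=5 (creates cycle)
  Skip (5,7) w=7 (creates cycle)
  Skip (3,7) w=8 (creates cycle)
  Add (0,1) w=9
  Skip (0,4) w=11 (creates cycle)
  Skip (0,6) w=12 (creates cycle)
  Skip (3,5) w=15 (creates cycle)
MST weight = 23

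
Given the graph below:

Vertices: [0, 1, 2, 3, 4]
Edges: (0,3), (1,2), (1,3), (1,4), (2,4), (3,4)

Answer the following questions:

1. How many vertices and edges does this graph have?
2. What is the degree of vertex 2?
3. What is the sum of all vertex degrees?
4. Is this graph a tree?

Count: 5 vertices, 6 edges.
Vertex 2 has neighbors [1, 4], degree = 2.
Handshaking lemma: 2 * 6 = 12.
A tree on 5 vertices has 4 edges. This graph has 6 edges (2 extra). Not a tree.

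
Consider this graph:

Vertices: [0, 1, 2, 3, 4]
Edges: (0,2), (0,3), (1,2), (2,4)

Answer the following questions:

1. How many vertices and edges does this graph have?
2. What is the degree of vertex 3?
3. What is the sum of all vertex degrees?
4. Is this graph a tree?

Count: 5 vertices, 4 edges.
Vertex 3 has neighbors [0], degree = 1.
Handshaking lemma: 2 * 4 = 8.
A graph is a tree iff it is connected and has exactly n-1 edges. This graph is connected (all 5 vertices in one component) and has 5-1 = 4 edges. It is a tree.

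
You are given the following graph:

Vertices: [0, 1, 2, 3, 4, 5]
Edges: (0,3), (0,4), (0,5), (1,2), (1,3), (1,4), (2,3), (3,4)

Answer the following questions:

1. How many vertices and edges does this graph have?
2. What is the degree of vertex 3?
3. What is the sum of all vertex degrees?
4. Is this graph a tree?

Count: 6 vertices, 8 edges.
Vertex 3 has neighbors [0, 1, 2, 4], degree = 4.
Handshaking lemma: 2 * 8 = 16.
A tree on 6 vertices has 5 edges. This graph has 8 edges (3 extra). Not a tree.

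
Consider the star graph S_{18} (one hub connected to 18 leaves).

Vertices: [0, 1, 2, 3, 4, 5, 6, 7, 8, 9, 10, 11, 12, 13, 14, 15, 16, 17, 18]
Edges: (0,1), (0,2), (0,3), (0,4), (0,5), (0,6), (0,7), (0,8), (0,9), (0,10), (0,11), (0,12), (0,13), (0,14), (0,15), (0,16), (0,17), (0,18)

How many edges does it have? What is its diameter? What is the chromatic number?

Star graph S_{18}: the hub connects to all 18 leaves.
Edges = 18.
Diameter = 2 (any leaf to hub is 1, leaf to leaf through hub is 2).
Star graphs are bipartite (hub vs leaves), so chromatic number = 2.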